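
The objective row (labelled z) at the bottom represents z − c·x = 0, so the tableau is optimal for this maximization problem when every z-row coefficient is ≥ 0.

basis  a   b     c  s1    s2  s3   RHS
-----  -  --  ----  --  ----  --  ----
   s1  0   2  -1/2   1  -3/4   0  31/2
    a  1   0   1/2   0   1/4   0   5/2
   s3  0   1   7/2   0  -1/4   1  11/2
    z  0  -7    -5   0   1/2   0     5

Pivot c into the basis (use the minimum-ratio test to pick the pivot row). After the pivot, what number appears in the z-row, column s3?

10/7

Ratio test on column c — row 1: entry -1/2 ≤ 0; row 2: (5/2)/(1/2) = 5; row 3: (11/2)/(7/2) = 11/7. Minimum is 11/7 at row 3 (s3 leaves); pivot element 7/2.
Divide row 3 by 7/2; eliminate column c from the other rows.
z-row update in column s3: 0 − (-5)·(2/7) = 10/7.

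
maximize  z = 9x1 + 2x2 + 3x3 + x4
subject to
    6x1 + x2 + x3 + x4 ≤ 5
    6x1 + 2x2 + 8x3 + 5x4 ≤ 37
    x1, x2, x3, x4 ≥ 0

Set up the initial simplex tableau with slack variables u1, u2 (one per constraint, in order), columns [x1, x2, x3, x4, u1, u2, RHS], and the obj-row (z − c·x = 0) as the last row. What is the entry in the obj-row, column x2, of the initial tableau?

-2

The obj-row carries the negated objective coefficients: the x2 entry is -2.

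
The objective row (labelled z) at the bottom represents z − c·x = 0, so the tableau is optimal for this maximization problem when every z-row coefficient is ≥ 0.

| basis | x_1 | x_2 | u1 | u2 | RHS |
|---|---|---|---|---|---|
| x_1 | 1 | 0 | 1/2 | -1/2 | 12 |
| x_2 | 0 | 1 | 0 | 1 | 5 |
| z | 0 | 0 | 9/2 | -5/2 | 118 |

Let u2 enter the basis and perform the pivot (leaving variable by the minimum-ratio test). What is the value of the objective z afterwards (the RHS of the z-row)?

Ratio test on column u2 — row 1: entry -1/2 ≤ 0; row 2: 5/1 = 5. Minimum is 5 at row 2 (x_2 leaves); pivot element 1.
Pivot on row 2; the z-row RHS becomes 118 − (-5/2)·5 = 261/2.

261/2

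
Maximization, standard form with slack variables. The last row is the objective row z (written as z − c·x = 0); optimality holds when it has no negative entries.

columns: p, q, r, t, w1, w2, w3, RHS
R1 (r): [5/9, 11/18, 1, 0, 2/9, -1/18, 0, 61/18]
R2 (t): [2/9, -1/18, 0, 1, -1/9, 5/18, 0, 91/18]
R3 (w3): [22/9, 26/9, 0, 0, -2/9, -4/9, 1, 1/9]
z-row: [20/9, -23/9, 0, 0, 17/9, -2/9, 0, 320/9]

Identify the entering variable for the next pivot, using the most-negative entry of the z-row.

Negative z-row entries: q: -23/9, w2: -2/9.
The most negative is -23/9 in column q, so q enters.

q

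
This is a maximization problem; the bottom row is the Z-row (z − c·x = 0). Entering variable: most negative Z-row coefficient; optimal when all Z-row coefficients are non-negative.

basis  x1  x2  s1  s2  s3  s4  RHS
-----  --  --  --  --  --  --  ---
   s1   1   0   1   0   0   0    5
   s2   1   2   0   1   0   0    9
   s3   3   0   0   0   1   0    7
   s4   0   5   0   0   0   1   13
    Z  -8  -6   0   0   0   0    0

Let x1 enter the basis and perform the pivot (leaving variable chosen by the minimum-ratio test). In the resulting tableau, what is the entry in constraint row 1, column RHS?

8/3

Ratio test on column x1 — row 1: 5/1 = 5; row 2: 9/1 = 9; row 3: 7/3 = 7/3; row 4: entry 0 ≤ 0. Minimum is 7/3 at row 3 (s3 leaves); pivot element 3.
Divide row 3 by 3; eliminate column x1 from the other rows.
Row 1 update in column RHS: 5 − 1·(7/3) = 8/3.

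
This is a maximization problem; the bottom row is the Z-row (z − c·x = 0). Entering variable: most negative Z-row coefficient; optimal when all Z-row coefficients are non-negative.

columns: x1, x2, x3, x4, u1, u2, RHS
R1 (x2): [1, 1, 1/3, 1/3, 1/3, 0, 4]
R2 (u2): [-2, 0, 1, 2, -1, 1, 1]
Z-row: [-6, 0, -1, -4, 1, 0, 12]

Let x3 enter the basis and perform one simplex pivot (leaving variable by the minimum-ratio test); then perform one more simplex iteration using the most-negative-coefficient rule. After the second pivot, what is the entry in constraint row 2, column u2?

3/5

Ratio test on column x3 — row 1: 4/(1/3) = 12; row 2: 1/1 = 1. Minimum is 1 at row 2 (u2 leaves); pivot element 1.
Divide row 2 by 1; eliminate column x3 from the other rows.
Second iteration: most negative Z-row entry is -8 in column x1, so x1 enters.
Ratio test on column x1 — row 1: (11/3)/(5/3) = 11/5; row 2: entry -2 ≤ 0. Minimum is 11/5 at row 1 (x2 leaves); pivot element 5/3.
Divide row 1 by 5/3; eliminate column x1 from the other rows.
After both pivots, the entry at constraint row 2, column u2 is 3/5.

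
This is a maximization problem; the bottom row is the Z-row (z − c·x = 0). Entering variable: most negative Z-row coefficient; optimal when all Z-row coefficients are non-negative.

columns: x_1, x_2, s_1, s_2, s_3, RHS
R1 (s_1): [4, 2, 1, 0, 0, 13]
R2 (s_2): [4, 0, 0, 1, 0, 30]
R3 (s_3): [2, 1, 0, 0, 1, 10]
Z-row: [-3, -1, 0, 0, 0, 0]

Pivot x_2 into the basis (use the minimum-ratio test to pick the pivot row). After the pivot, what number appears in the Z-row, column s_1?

1/2

Ratio test on column x_2 — row 1: 13/2 = 13/2; row 2: entry 0 ≤ 0; row 3: 10/1 = 10. Minimum is 13/2 at row 1 (s_1 leaves); pivot element 2.
Divide row 1 by 2; eliminate column x_2 from the other rows.
Z-row update in column s_1: 0 − (-1)·(1/2) = 1/2.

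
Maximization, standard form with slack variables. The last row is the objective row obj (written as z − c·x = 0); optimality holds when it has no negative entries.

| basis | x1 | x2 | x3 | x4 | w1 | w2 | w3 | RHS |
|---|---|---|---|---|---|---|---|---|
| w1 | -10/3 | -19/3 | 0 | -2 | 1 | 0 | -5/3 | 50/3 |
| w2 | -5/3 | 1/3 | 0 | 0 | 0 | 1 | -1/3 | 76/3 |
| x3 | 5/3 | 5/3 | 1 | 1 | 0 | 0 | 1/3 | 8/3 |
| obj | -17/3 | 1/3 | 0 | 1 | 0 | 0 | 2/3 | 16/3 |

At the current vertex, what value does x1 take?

0

x1 is not in the basis, so in the current basic feasible solution x1 = 0.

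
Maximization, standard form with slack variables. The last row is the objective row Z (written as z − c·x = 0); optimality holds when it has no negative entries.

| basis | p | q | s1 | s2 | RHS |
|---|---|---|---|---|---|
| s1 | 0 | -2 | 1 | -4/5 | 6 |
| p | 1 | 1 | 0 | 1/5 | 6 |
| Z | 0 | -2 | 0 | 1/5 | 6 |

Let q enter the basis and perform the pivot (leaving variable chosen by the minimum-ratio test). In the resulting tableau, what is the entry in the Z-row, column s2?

Ratio test on column q — row 1: entry -2 ≤ 0; row 2: 6/1 = 6. Minimum is 6 at row 2 (p leaves); pivot element 1.
Divide row 2 by 1; eliminate column q from the other rows.
Z-row update in column s2: 1/5 − (-2)·(1/5) = 3/5.

3/5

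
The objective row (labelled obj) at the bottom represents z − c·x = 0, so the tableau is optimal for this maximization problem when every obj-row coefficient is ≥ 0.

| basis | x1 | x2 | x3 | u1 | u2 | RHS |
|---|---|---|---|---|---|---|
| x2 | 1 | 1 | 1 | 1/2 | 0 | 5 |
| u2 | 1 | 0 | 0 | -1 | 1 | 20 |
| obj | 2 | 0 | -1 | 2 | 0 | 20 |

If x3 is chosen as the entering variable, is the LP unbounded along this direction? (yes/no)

no

Column x3 has positive entries in row(s) 1, so the ratio test bounds it — not unbounded.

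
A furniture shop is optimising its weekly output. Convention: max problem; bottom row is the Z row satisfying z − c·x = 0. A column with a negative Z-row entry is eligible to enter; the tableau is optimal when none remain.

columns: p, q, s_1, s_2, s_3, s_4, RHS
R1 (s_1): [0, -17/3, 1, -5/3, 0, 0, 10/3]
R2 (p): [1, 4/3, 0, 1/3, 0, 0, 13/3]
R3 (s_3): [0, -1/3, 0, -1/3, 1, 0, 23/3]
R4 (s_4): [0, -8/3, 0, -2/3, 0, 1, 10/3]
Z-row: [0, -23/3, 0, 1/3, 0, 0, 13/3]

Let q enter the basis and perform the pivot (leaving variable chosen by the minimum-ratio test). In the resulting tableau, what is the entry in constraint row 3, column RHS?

35/4

Ratio test on column q — row 1: entry -17/3 ≤ 0; row 2: (13/3)/(4/3) = 13/4; row 3: entry -1/3 ≤ 0; row 4: entry -8/3 ≤ 0. Minimum is 13/4 at row 2 (p leaves); pivot element 4/3.
Divide row 2 by 4/3; eliminate column q from the other rows.
Row 3 update in column RHS: 23/3 − (-1/3)·(13/4) = 35/4.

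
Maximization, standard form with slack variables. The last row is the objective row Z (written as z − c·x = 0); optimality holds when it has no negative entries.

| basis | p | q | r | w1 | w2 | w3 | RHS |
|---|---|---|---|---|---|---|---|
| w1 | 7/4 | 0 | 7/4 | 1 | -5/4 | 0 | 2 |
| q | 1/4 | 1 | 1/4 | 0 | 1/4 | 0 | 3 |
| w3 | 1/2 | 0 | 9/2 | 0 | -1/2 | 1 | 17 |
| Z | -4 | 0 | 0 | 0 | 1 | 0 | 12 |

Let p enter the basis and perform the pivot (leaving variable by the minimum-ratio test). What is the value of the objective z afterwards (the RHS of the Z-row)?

Ratio test on column p — row 1: 2/(7/4) = 8/7; row 2: 3/(1/4) = 12; row 3: 17/(1/2) = 34. Minimum is 8/7 at row 1 (w1 leaves); pivot element 7/4.
Pivot on row 1; the Z-row RHS becomes 12 − (-4)·(8/7) = 116/7.

116/7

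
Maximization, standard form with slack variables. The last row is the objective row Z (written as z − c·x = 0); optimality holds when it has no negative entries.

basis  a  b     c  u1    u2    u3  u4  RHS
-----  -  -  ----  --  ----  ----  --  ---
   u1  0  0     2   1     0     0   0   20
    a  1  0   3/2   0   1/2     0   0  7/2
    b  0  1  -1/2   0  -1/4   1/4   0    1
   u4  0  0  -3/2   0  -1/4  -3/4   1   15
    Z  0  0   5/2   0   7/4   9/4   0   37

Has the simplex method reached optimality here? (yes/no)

yes

Every Z-row coefficient is ≥ 0, so the tableau is optimal.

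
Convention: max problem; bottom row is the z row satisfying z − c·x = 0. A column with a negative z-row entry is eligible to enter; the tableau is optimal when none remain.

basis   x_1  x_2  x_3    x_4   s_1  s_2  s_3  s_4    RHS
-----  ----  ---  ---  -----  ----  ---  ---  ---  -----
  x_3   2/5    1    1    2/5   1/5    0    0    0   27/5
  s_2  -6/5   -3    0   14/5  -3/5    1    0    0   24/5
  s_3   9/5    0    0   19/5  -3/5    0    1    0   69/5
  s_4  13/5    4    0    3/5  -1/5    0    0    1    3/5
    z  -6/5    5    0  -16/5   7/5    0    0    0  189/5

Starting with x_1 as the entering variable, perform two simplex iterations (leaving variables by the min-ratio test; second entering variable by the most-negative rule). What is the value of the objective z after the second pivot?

Ratio test on column x_1 — row 1: (27/5)/(2/5) = 27/2; row 2: entry -6/5 ≤ 0; row 3: (69/5)/(9/5) = 23/3; row 4: (3/5)/(13/5) = 3/13. Minimum is 3/13 at row 4 (s_4 leaves); pivot element 13/5.
Pivot on row 4; the z-row RHS becomes 189/5 − (-6/5)·(3/13) = 495/13.
Next entering variable (most negative z-row entry -38/13): x_4.
Ratio test on column x_4 — row 1: (69/13)/(4/13) = 69/4; row 2: (66/13)/(40/13) = 33/20; row 3: (174/13)/(44/13) = 87/22; row 4: (3/13)/(3/13) = 1. Minimum is 1 at row 4 (x_1 leaves); pivot element 3/13.
After the second pivot the z-row RHS is 495/13 − (-38/13)·1 = 41.

41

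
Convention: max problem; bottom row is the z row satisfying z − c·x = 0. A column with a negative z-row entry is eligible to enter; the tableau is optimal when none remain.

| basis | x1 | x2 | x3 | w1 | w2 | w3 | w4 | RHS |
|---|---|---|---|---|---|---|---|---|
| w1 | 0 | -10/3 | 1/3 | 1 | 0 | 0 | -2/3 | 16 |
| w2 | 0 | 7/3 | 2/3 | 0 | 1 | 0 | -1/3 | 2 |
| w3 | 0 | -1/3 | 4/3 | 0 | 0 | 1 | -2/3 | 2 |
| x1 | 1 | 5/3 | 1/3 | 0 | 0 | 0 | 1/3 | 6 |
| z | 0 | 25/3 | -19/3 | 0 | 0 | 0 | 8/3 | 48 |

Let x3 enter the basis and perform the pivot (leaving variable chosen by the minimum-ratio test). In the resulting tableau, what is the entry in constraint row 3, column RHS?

3/2

Ratio test on column x3 — row 1: 16/(1/3) = 48; row 2: 2/(2/3) = 3; row 3: 2/(4/3) = 3/2; row 4: 6/(1/3) = 18. Minimum is 3/2 at row 3 (w3 leaves); pivot element 4/3.
Divide row 3 by 4/3; eliminate column x3 from the other rows.
In the new row 3, the RHS entry is the old entry divided by the pivot: 2/(4/3) = 3/2.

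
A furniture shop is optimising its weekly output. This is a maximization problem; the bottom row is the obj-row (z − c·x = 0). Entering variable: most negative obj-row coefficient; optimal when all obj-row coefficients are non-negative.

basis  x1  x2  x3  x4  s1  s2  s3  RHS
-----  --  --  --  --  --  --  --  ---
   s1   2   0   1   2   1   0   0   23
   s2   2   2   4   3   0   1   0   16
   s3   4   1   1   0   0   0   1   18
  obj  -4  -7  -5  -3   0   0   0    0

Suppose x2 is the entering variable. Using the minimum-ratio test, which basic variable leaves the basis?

Column x2 entries and ratios — s1: 0 ≤ 0, skip; s2: 16/2 = 8; s3: 18/1 = 18.
Smallest ratio is 8 in the row of s2, so s2 leaves.

s2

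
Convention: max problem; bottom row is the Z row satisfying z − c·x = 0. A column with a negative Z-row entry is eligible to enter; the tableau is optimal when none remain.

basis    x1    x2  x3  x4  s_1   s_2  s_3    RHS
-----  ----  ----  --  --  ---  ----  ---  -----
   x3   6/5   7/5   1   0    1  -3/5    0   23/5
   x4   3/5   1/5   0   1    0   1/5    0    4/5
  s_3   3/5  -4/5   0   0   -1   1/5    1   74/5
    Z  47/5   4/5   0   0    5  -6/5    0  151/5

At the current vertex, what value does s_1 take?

s_1 is not in the basis, so in the current basic feasible solution s_1 = 0.

0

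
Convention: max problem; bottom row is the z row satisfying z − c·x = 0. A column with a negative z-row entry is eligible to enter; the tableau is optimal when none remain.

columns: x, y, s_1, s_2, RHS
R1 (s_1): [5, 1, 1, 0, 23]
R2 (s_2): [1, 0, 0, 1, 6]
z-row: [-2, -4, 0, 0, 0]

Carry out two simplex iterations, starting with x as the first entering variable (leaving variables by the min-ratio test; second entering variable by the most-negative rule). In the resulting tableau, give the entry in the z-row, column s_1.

4

Ratio test on column x — row 1: 23/5 = 23/5; row 2: 6/1 = 6. Minimum is 23/5 at row 1 (s_1 leaves); pivot element 5.
Divide row 1 by 5; eliminate column x from the other rows.
Second iteration: most negative z-row entry is -18/5 in column y, so y enters.
Ratio test on column y — row 1: (23/5)/(1/5) = 23; row 2: entry -1/5 ≤ 0. Minimum is 23 at row 1 (x leaves); pivot element 1/5.
Divide row 1 by 1/5; eliminate column y from the other rows.
After both pivots, the entry at the z-row, column s_1 is 4.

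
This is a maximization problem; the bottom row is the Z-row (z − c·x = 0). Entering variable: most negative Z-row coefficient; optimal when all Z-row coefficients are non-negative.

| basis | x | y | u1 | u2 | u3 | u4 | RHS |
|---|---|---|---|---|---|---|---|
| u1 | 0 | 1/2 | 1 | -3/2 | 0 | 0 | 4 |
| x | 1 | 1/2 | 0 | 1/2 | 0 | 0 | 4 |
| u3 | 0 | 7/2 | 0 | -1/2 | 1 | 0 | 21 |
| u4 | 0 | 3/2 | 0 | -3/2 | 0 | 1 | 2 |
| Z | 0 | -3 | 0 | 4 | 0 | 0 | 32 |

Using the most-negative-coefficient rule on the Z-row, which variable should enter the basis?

y

Negative Z-row entries: y: -3.
The most negative is -3 in column y, so y enters.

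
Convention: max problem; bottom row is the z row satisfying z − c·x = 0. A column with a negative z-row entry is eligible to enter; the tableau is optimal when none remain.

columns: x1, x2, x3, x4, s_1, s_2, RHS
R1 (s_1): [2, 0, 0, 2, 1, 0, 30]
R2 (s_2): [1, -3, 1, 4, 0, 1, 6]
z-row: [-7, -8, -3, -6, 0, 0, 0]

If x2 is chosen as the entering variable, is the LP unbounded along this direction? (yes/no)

yes

Every constraint-row entry in column x2 is ≤ 0, so increasing x2 is unbounded.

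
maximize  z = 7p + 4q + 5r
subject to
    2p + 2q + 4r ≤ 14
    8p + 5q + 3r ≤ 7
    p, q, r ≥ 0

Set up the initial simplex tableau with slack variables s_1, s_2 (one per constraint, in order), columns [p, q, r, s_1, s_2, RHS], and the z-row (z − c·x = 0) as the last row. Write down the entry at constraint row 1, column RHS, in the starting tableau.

The RHS of constraint 1 is b_1 = 14.

14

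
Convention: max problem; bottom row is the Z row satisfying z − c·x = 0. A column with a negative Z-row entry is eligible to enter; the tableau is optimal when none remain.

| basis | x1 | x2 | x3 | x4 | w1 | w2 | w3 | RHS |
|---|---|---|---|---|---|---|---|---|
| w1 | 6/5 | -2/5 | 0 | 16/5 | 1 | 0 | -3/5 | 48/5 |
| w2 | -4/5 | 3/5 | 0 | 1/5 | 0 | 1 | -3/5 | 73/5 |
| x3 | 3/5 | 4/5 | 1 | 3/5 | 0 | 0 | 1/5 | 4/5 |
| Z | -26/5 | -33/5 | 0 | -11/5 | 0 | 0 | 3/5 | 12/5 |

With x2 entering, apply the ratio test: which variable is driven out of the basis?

x3

Column x2 entries and ratios — w1: -2/5 ≤ 0, skip; w2: (73/5)/(3/5) = 73/3; x3: (4/5)/(4/5) = 1.
Smallest ratio is 1 in the row of x3, so x3 leaves.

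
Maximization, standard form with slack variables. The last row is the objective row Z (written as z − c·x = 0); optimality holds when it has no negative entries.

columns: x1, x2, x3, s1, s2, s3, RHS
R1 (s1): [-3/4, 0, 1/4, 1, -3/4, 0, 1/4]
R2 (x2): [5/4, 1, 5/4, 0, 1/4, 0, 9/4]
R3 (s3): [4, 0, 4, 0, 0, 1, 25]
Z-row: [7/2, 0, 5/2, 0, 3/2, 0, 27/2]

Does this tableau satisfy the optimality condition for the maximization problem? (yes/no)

yes

Every Z-row coefficient is ≥ 0, so the tableau is optimal.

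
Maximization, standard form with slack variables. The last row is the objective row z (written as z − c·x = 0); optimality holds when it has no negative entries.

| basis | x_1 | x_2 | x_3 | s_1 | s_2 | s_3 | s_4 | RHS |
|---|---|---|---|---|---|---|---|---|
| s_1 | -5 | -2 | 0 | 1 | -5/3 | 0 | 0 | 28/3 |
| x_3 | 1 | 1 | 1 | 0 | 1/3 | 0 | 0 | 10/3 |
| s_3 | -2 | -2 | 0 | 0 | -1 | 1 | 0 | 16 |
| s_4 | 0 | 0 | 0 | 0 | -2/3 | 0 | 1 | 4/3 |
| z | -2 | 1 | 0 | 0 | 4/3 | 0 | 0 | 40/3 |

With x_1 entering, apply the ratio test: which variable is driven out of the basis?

Column x_1 entries and ratios — s_1: -5 ≤ 0, skip; x_3: (10/3)/1 = 10/3; s_3: -2 ≤ 0, skip; s_4: 0 ≤ 0, skip.
Smallest ratio is 10/3 in the row of x_3, so x_3 leaves.

x_3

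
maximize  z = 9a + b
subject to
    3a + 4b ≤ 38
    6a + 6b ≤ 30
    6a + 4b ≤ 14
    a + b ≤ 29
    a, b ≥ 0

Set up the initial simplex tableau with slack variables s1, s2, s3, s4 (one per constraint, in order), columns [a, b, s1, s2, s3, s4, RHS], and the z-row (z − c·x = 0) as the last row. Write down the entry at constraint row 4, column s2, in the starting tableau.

0

Slack s2 belongs to constraint 2; its column is the unit vector e_2, so the entry in row 4 is 0.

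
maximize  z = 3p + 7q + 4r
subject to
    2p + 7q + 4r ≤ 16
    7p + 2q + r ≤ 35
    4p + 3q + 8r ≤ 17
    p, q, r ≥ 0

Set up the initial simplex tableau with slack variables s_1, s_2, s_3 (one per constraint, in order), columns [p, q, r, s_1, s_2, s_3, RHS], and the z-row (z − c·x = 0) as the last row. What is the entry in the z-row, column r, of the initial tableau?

-4

The z-row carries the negated objective coefficients: the r entry is -4.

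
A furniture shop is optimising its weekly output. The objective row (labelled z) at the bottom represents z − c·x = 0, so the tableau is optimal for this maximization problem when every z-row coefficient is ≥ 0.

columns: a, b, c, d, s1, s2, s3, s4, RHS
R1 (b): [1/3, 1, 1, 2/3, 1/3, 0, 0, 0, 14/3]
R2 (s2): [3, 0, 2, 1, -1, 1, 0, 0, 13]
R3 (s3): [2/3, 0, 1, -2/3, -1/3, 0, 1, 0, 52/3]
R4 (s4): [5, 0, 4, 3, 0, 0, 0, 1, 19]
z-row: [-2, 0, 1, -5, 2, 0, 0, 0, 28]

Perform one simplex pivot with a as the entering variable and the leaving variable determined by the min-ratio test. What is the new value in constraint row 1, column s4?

-1/15

Ratio test on column a — row 1: (14/3)/(1/3) = 14; row 2: 13/3 = 13/3; row 3: (52/3)/(2/3) = 26; row 4: 19/5 = 19/5. Minimum is 19/5 at row 4 (s4 leaves); pivot element 5.
Divide row 4 by 5; eliminate column a from the other rows.
Row 1 update in column s4: 0 − (1/3)·(1/5) = -1/15.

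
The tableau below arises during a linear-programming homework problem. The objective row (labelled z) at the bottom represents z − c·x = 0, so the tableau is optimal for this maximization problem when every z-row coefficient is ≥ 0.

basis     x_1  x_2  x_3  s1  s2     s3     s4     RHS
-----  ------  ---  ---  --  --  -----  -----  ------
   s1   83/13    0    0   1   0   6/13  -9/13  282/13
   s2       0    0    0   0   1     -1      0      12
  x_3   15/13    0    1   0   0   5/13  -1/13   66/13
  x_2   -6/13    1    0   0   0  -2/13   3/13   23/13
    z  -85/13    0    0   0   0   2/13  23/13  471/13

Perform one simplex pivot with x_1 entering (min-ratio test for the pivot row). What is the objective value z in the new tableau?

4851/83

Ratio test on column x_1 — row 1: (282/13)/(83/13) = 282/83; row 2: entry 0 ≤ 0; row 3: (66/13)/(15/13) = 22/5; row 4: entry -6/13 ≤ 0. Minimum is 282/83 at row 1 (s1 leaves); pivot element 83/13.
Pivot on row 1; the z-row RHS becomes 471/13 − (-85/13)·(282/83) = 4851/83.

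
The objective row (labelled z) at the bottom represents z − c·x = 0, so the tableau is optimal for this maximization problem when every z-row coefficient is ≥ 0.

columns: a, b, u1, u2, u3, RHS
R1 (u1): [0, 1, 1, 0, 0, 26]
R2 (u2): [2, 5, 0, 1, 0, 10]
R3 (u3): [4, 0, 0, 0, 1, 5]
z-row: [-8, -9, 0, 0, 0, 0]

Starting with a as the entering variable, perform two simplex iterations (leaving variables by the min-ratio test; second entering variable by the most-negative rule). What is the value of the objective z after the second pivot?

47/2

Ratio test on column a — row 1: entry 0 ≤ 0; row 2: 10/2 = 5; row 3: 5/4 = 5/4. Minimum is 5/4 at row 3 (u3 leaves); pivot element 4.
Pivot on row 3; the z-row RHS becomes 0 − (-8)·(5/4) = 10.
Next entering variable (most negative z-row entry -9): b.
Ratio test on column b — row 1: 26/1 = 26; row 2: (15/2)/5 = 3/2; row 3: entry 0 ≤ 0. Minimum is 3/2 at row 2 (u2 leaves); pivot element 5.
After the second pivot the z-row RHS is 10 − (-9)·(3/2) = 47/2.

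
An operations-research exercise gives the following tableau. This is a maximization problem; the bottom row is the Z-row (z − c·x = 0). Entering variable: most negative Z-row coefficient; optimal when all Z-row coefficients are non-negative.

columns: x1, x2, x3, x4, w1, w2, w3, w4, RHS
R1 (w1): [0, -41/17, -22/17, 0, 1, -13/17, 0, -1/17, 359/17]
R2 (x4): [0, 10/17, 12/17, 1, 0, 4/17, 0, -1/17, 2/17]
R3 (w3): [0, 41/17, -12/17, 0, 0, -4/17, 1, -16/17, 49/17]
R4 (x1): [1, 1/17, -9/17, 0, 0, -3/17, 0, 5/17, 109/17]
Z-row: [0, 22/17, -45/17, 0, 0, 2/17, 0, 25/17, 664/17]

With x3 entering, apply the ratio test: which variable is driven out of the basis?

x4

Column x3 entries and ratios — w1: -22/17 ≤ 0, skip; x4: (2/17)/(12/17) = 1/6; w3: -12/17 ≤ 0, skip; x1: -9/17 ≤ 0, skip.
Smallest ratio is 1/6 in the row of x4, so x4 leaves.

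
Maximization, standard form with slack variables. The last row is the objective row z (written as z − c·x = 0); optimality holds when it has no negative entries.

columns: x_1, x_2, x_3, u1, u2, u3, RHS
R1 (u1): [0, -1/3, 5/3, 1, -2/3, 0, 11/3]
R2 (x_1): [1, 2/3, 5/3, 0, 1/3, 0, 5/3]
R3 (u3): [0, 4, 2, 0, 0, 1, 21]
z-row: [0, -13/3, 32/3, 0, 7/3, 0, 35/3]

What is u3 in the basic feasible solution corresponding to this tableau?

u3 is basic (row 3); its value is the RHS of that row, 21.

21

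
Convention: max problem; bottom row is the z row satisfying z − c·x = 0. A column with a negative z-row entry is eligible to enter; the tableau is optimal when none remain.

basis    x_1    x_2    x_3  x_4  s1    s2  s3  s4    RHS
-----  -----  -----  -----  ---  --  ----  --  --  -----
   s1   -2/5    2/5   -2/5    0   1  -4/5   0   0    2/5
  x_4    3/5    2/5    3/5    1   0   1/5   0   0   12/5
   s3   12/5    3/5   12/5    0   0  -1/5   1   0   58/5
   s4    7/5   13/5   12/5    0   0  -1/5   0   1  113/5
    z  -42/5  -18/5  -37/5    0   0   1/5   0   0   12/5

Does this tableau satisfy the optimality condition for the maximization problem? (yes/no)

no

The z-row has a negative entry -42/5 in column x_1, so it is not optimal.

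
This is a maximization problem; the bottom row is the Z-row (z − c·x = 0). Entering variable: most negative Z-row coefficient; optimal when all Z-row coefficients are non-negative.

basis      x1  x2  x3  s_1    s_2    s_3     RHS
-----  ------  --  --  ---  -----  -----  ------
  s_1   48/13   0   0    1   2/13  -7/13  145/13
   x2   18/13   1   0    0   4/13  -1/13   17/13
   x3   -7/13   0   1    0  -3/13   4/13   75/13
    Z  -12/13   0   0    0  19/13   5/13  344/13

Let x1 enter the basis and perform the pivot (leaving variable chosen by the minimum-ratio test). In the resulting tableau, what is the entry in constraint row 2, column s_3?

-1/18

Ratio test on column x1 — row 1: (145/13)/(48/13) = 145/48; row 2: (17/13)/(18/13) = 17/18; row 3: entry -7/13 ≤ 0. Minimum is 17/18 at row 2 (x2 leaves); pivot element 18/13.
Divide row 2 by 18/13; eliminate column x1 from the other rows.
In the new row 2, the s_3 entry is the old entry divided by the pivot: (-1/13)/(18/13) = -1/18.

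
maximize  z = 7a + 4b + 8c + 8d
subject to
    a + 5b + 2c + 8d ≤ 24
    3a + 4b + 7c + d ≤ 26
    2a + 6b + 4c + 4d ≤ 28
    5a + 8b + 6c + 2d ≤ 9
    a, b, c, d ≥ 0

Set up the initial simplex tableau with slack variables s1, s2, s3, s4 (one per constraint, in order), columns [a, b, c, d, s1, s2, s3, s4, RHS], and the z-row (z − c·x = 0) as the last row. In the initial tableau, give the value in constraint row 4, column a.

Constraint 4 has coefficient 5 on a.

5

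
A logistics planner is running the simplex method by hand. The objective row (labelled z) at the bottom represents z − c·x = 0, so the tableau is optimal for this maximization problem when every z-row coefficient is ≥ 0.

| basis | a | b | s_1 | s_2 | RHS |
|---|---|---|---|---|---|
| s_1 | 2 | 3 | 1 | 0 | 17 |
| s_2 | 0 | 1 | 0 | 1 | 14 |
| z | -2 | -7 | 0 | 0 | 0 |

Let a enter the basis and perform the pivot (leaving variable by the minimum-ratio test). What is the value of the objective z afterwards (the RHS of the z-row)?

Ratio test on column a — row 1: 17/2 = 17/2; row 2: entry 0 ≤ 0. Minimum is 17/2 at row 1 (s_1 leaves); pivot element 2.
Pivot on row 1; the z-row RHS becomes 0 − (-2)·(17/2) = 17.

17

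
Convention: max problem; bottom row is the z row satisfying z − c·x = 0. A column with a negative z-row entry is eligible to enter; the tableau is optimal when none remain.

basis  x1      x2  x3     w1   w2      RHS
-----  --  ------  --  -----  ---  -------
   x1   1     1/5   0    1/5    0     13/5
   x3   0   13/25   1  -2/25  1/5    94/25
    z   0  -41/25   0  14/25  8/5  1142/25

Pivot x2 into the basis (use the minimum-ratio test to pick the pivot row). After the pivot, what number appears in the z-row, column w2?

Ratio test on column x2 — row 1: (13/5)/(1/5) = 13; row 2: (94/25)/(13/25) = 94/13. Minimum is 94/13 at row 2 (x3 leaves); pivot element 13/25.
Divide row 2 by 13/25; eliminate column x2 from the other rows.
z-row update in column w2: 8/5 − (-41/25)·(5/13) = 29/13.

29/13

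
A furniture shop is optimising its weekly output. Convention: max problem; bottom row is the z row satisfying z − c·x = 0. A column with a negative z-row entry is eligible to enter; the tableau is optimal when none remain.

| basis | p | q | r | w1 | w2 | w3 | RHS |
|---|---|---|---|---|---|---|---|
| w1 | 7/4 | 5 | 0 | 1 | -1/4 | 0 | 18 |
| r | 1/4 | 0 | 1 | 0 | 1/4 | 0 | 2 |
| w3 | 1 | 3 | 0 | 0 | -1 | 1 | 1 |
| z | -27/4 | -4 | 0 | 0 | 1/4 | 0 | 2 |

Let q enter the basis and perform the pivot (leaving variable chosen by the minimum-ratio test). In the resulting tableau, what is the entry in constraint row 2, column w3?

Ratio test on column q — row 1: 18/5 = 18/5; row 2: entry 0 ≤ 0; row 3: 1/3 = 1/3. Minimum is 1/3 at row 3 (w3 leaves); pivot element 3.
Divide row 3 by 3; eliminate column q from the other rows.
Row 2 update in column w3: 0 − 0·(1/3) = 0.

0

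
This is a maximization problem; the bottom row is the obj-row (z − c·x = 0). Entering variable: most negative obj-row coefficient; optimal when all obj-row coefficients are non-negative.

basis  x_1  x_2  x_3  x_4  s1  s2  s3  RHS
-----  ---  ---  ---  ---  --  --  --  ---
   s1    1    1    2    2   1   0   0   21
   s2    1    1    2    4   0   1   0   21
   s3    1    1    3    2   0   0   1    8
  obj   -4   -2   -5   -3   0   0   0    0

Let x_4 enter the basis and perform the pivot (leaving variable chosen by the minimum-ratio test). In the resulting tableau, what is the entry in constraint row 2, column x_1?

Ratio test on column x_4 — row 1: 21/2 = 21/2; row 2: 21/4 = 21/4; row 3: 8/2 = 4. Minimum is 4 at row 3 (s3 leaves); pivot element 2.
Divide row 3 by 2; eliminate column x_4 from the other rows.
Row 2 update in column x_1: 1 − 4·(1/2) = -1.

-1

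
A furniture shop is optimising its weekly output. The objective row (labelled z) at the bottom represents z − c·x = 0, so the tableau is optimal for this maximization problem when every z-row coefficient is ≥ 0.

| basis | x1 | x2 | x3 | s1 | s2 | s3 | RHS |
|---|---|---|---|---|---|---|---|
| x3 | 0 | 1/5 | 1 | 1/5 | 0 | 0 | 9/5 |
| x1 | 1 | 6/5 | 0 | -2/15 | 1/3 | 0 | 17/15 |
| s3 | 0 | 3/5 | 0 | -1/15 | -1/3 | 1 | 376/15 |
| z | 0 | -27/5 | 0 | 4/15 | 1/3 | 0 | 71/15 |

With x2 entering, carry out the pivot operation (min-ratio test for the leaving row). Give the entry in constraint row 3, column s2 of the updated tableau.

-1/2

Ratio test on column x2 — row 1: (9/5)/(1/5) = 9; row 2: (17/15)/(6/5) = 17/18; row 3: (376/15)/(3/5) = 376/9. Minimum is 17/18 at row 2 (x1 leaves); pivot element 6/5.
Divide row 2 by 6/5; eliminate column x2 from the other rows.
Row 3 update in column s2: -1/3 − (3/5)·(5/18) = -1/2.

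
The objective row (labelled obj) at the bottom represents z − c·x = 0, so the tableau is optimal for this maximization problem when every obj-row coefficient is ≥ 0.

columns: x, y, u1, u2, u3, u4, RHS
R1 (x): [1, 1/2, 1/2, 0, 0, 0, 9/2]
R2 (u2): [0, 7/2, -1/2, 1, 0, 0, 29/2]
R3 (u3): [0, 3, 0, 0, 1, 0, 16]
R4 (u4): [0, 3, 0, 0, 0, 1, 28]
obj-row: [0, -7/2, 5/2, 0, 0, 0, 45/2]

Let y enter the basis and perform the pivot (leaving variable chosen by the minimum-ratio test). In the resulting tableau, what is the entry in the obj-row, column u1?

Ratio test on column y — row 1: (9/2)/(1/2) = 9; row 2: (29/2)/(7/2) = 29/7; row 3: 16/3 = 16/3; row 4: 28/3 = 28/3. Minimum is 29/7 at row 2 (u2 leaves); pivot element 7/2.
Divide row 2 by 7/2; eliminate column y from the other rows.
obj-row update in column u1: 5/2 − (-7/2)·(-1/7) = 2.

2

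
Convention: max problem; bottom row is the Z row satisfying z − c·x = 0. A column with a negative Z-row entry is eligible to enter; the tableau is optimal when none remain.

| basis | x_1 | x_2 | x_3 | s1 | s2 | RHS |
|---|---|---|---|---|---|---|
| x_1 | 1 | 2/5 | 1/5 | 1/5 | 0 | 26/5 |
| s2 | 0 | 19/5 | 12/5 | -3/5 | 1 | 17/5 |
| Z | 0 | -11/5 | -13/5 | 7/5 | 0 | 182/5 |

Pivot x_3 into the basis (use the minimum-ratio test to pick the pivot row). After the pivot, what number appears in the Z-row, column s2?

Ratio test on column x_3 — row 1: (26/5)/(1/5) = 26; row 2: (17/5)/(12/5) = 17/12. Minimum is 17/12 at row 2 (s2 leaves); pivot element 12/5.
Divide row 2 by 12/5; eliminate column x_3 from the other rows.
Z-row update in column s2: 0 − (-13/5)·(5/12) = 13/12.

13/12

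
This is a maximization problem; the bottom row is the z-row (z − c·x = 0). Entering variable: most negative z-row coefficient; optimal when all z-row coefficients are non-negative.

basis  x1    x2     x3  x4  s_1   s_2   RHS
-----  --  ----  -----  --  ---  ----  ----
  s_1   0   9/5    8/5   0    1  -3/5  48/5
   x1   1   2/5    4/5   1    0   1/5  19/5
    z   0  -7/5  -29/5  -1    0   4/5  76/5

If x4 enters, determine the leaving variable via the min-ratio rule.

Column x4 entries and ratios — s_1: 0 ≤ 0, skip; x1: (19/5)/1 = 19/5.
Smallest ratio is 19/5 in the row of x1, so x1 leaves.

x1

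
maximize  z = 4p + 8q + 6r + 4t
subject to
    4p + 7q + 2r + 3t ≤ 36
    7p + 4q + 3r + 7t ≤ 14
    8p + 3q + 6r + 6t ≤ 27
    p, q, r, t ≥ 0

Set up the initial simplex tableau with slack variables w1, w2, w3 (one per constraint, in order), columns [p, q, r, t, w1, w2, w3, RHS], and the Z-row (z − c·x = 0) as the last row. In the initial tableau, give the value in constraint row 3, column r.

6

Constraint 3 has coefficient 6 on r.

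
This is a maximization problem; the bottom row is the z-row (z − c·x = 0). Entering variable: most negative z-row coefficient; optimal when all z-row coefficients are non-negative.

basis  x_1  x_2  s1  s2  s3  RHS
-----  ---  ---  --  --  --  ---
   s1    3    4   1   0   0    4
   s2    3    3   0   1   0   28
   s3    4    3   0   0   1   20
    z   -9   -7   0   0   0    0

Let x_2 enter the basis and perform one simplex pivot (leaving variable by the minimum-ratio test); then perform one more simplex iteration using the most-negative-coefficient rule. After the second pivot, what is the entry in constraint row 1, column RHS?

4/3

Ratio test on column x_2 — row 1: 4/4 = 1; row 2: 28/3 = 28/3; row 3: 20/3 = 20/3. Minimum is 1 at row 1 (s1 leaves); pivot element 4.
Divide row 1 by 4; eliminate column x_2 from the other rows.
Second iteration: most negative z-row entry is -15/4 in column x_1, so x_1 enters.
Ratio test on column x_1 — row 1: 1/(3/4) = 4/3; row 2: 25/(3/4) = 100/3; row 3: 17/(7/4) = 68/7. Minimum is 4/3 at row 1 (x_2 leaves); pivot element 3/4.
Divide row 1 by 3/4; eliminate column x_1 from the other rows.
After both pivots, the entry at constraint row 1, column RHS is 4/3.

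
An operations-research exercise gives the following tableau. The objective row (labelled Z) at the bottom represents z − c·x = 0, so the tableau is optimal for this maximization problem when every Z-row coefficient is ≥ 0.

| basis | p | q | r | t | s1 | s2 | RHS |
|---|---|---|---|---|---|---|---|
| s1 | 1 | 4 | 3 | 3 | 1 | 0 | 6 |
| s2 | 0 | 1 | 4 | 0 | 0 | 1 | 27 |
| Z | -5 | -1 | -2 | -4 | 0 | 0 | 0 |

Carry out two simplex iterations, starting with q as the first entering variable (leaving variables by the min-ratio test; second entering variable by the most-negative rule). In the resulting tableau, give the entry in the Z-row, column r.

13

Ratio test on column q — row 1: 6/4 = 3/2; row 2: 27/1 = 27. Minimum is 3/2 at row 1 (s1 leaves); pivot element 4.
Divide row 1 by 4; eliminate column q from the other rows.
Second iteration: most negative Z-row entry is -19/4 in column p, so p enters.
Ratio test on column p — row 1: (3/2)/(1/4) = 6; row 2: entry -1/4 ≤ 0. Minimum is 6 at row 1 (q leaves); pivot element 1/4.
Divide row 1 by 1/4; eliminate column p from the other rows.
After both pivots, the entry at the Z-row, column r is 13.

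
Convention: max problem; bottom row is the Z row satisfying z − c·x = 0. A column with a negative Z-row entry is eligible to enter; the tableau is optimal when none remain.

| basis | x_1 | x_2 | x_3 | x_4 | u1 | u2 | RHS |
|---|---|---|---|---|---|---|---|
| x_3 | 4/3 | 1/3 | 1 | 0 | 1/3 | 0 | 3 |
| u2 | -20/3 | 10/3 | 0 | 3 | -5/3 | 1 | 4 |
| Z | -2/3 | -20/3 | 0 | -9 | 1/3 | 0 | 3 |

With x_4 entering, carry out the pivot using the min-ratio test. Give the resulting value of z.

15

Ratio test on column x_4 — row 1: entry 0 ≤ 0; row 2: 4/3 = 4/3. Minimum is 4/3 at row 2 (u2 leaves); pivot element 3.
Pivot on row 2; the Z-row RHS becomes 3 − (-9)·(4/3) = 15.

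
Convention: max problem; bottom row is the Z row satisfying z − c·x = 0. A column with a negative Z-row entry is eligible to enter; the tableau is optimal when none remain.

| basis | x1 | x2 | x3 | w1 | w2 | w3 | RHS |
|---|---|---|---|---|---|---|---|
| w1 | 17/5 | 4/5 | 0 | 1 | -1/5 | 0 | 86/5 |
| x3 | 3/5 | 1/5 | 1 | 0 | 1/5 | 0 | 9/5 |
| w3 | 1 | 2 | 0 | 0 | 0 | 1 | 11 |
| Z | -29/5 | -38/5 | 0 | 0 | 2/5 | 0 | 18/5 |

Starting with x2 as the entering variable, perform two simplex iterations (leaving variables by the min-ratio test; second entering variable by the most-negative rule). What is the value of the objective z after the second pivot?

Ratio test on column x2 — row 1: (86/5)/(4/5) = 43/2; row 2: (9/5)/(1/5) = 9; row 3: 11/2 = 11/2. Minimum is 11/2 at row 3 (w3 leaves); pivot element 2.
Pivot on row 3; the Z-row RHS becomes 18/5 − (-38/5)·(11/2) = 227/5.
Next entering variable (most negative Z-row entry -2): x1.
Ratio test on column x1 — row 1: (64/5)/3 = 64/15; row 2: (7/10)/(1/2) = 7/5; row 3: (11/2)/(1/2) = 11. Minimum is 7/5 at row 2 (x3 leaves); pivot element 1/2.
After the second pivot the Z-row RHS is 227/5 − (-2)·(7/5) = 241/5.

241/5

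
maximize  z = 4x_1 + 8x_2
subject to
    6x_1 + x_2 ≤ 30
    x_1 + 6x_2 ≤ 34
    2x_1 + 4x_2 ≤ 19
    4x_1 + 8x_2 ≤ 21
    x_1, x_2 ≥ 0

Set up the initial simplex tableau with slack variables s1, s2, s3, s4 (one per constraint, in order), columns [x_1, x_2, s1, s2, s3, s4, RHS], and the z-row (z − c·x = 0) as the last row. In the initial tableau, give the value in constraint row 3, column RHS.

19

The RHS of constraint 3 is b_3 = 19.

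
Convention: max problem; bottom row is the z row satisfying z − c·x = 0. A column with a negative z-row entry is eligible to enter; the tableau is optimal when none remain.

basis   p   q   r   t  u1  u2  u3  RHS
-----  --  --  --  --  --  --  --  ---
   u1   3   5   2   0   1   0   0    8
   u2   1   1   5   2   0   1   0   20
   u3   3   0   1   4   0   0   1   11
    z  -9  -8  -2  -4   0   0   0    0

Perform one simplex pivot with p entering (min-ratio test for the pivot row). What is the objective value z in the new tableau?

Ratio test on column p — row 1: 8/3 = 8/3; row 2: 20/1 = 20; row 3: 11/3 = 11/3. Minimum is 8/3 at row 1 (u1 leaves); pivot element 3.
Pivot on row 1; the z-row RHS becomes 0 − (-9)·(8/3) = 24.

24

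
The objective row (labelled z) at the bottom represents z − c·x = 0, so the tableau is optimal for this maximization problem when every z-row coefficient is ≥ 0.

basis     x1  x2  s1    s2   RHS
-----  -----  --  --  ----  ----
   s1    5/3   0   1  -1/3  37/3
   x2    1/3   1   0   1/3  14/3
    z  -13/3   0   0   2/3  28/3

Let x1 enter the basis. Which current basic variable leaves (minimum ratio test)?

Column x1 entries and ratios — s1: (37/3)/(5/3) = 37/5; x2: (14/3)/(1/3) = 14.
Smallest ratio is 37/5 in the row of s1, so s1 leaves.

s1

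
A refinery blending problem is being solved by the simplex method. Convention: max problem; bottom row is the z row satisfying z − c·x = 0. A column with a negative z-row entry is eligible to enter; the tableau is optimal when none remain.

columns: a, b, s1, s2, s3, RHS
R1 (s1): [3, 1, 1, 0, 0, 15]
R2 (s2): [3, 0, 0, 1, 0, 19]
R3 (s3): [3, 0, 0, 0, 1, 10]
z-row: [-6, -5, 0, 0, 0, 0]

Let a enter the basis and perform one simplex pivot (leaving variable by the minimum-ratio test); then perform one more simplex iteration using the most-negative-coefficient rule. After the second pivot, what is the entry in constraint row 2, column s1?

Ratio test on column a — row 1: 15/3 = 5; row 2: 19/3 = 19/3; row 3: 10/3 = 10/3. Minimum is 10/3 at row 3 (s3 leaves); pivot element 3.
Divide row 3 by 3; eliminate column a from the other rows.
Second iteration: most negative z-row entry is -5 in column b, so b enters.
Ratio test on column b — row 1: 5/1 = 5; row 2: entry 0 ≤ 0; row 3: entry 0 ≤ 0. Minimum is 5 at row 1 (s1 leaves); pivot element 1.
Divide row 1 by 1; eliminate column b from the other rows.
After both pivots, the entry at constraint row 2, column s1 is 0.

0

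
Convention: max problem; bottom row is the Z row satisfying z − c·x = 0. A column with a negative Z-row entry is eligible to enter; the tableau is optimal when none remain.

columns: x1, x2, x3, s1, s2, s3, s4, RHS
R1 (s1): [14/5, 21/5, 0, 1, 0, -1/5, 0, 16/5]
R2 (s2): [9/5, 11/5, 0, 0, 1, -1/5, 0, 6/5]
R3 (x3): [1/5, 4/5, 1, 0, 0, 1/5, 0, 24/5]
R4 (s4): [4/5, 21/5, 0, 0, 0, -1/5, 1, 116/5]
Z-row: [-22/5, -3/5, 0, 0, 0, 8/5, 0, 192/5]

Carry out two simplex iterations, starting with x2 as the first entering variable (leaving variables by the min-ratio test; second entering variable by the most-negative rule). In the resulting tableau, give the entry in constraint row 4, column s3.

Ratio test on column x2 — row 1: (16/5)/(21/5) = 16/21; row 2: (6/5)/(11/5) = 6/11; row 3: (24/5)/(4/5) = 6; row 4: (116/5)/(21/5) = 116/21. Minimum is 6/11 at row 2 (s2 leaves); pivot element 11/5.
Divide row 2 by 11/5; eliminate column x2 from the other rows.
Second iteration: most negative Z-row entry is -43/11 in column x1, so x1 enters.
Ratio test on column x1 — row 1: entry -7/11 ≤ 0; row 2: (6/11)/(9/11) = 2/3; row 3: entry -5/11 ≤ 0; row 4: entry -29/11 ≤ 0. Minimum is 2/3 at row 2 (x2 leaves); pivot element 9/11.
Divide row 2 by 9/11; eliminate column x1 from the other rows.
After both pivots, the entry at constraint row 4, column s3 is -1/9.

-1/9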